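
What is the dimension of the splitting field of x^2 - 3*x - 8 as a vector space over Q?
[K:Q] = 2

The discriminant of x^2 + (-3)*x + (-8) is b^2 - 4c = 9 - (-32) = 41. Since 41 is not a perfect square in Q, the polynomial is irreducible over Q. Its two roots generate a degree-2 extension, so [K:Q] = 2.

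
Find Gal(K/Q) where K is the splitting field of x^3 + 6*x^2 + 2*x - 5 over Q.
Gal(K/Q) = S_3 (symmetric group of order 6)

Compute the discriminant of x^3 + (6)*x^2 + (2)*x + (-5): Δ = 2677. Since Δ is not a rational square, the Galois group is not contained in A_3; it must be the full S_3 (irreducibility of the cubic rules out anything smaller).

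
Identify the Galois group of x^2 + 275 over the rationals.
Gal(K/Q) = Z/2Z (cyclic of order 2)

x^2 + 275 is irreducible over Q since -275 is not a rational square. The splitting field Q(sqrt(-275)) has degree 2 over Q, and its unique nontrivial automorphism is sqrt(-275) ↦ -sqrt(-275). Hence Gal(Q(sqrt(-275))/Q) = Z/2Z.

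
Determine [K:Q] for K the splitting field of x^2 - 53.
[K:Q] = 2

The polynomial x^2 - 53 is irreducible over Q since 53 is not a perfect square. Its splitting field is Q(sqrt(53)), which has degree 2 over Q.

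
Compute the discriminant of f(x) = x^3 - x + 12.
Δ = -3884

For a depressed cubic x^3 + p x + q the discriminant is Δ = -4 p^3 - 27 q^2 = -4*(-1)^3 - 27*(12)^2 = 4 - 3888 = -3884.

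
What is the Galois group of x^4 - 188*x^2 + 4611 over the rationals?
Gal(K/Q) = V_4 (Klein four-group, Z/2Z × Z/2Z)

f factors as (x^2 - 29)(x^2 - 159), so the splitting field is K = Q(sqrt(29), sqrt(159)). The elements 29, 159, 4611 are all non-squares in Q, so sqrt(29) and sqrt(159) generate independent quadratic extensions. Thus [K:Q] = 4 and Gal(K/Q) is generated by the two order-2 automorphisms sqrt(29) ↦ -sqrt(29) and sqrt(159) ↦ -sqrt(159), giving V_4.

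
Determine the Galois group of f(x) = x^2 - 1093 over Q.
Gal(K/Q) = Z/2Z (cyclic of order 2)

x^2 - 1093 is irreducible over Q since 1093 is not a rational square. The splitting field Q(sqrt(1093)) has degree 2 over Q, and its unique nontrivial automorphism is sqrt(1093) ↦ -sqrt(1093). Hence Gal(Q(sqrt(1093))/Q) = Z/2Z.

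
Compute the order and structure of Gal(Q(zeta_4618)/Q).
|Gal(Q(zeta_4618)/Q)| = phi(4618) = 2308; group ≅ (Z/4618Z)^* ≅ Z/2308Z

The n-th cyclotomic polynomial Φ_4618(x) is the minimal polynomial of zeta_4618 over Q and has degree phi(4618) = 2308. So Q(zeta_4618) is a degree-2308 Galois extension with Galois group (Z/4618Z)^*. By CRT, (Z/4618Z)^* ≅ (Z/2Z)^* × (Z/2309Z)^*. Each prime-power unit group is (Z/2Z)^* ≅ trivial group (order 1); (Z/2309Z)^* ≅ Z/2308Z. Hence Gal(Q(zeta_4618)/Q) ≅ Z/2308Z.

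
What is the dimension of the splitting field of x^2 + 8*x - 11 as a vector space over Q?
[K:Q] = 2

The discriminant of x^2 + (8)*x + (-11) is b^2 - 4c = 64 - (-44) = 108. Since 108 is not a perfect square in Q, the polynomial is irreducible over Q. Its two roots generate a degree-2 extension, so [K:Q] = 2.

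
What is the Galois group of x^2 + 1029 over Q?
Gal(K/Q) = Z/2Z (cyclic of order 2)

x^2 + 1029 is irreducible over Q since -1029 is not a rational square. The splitting field Q(sqrt(-1029)) has degree 2 over Q, and its unique nontrivial automorphism is sqrt(-1029) ↦ -sqrt(-1029). Hence Gal(Q(sqrt(-1029))/Q) = Z/2Z.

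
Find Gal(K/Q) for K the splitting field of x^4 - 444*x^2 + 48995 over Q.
Gal(K/Q) = V_4 (Klein four-group, Z/2Z × Z/2Z)

f factors as (x^2 - 239)(x^2 - 205), so the splitting field is K = Q(sqrt(239), sqrt(205)). The elements 239, 205, 48995 are all non-squares in Q, so sqrt(239) and sqrt(205) generate independent quadratic extensions. Thus [K:Q] = 4 and Gal(K/Q) is generated by the two order-2 automorphisms sqrt(239) ↦ -sqrt(239) and sqrt(205) ↦ -sqrt(205), giving V_4.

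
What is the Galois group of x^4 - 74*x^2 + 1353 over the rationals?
Gal(K/Q) = V_4 (Klein four-group, Z/2Z × Z/2Z)

f factors as (x^2 - 33)(x^2 - 41), so the splitting field is K = Q(sqrt(33), sqrt(41)). The elements 33, 41, 1353 are all non-squares in Q, so sqrt(33) and sqrt(41) generate independent quadratic extensions. Thus [K:Q] = 4 and Gal(K/Q) is generated by the two order-2 automorphisms sqrt(33) ↦ -sqrt(33) and sqrt(41) ↦ -sqrt(41), giving V_4.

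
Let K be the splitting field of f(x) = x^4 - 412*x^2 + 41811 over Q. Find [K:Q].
[K:Q] = 4

f factors as (x^2 - 181)(x^2 - 231); the splitting field is K = Q(sqrt(181), sqrt(231)). Since 181, 231, and 41811 are all non-squares in Q, the three subfields Q(sqrt(181)), Q(sqrt(231)), Q(sqrt(41811)) are distinct degree-2 extensions, so [K:Q] = 4 (Klein four Galois group).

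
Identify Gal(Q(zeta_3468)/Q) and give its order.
|Gal(Q(zeta_3468)/Q)| = phi(3468) = 1088; group ≅ (Z/3468Z)^* ≅ Z/2Z × Z/2Z × Z/272Z

The n-th cyclotomic polynomial Φ_3468(x) is the minimal polynomial of zeta_3468 over Q and has degree phi(3468) = 1088. So Q(zeta_3468) is a degree-1088 Galois extension with Galois group (Z/3468Z)^*. By CRT, (Z/3468Z)^* ≅ (Z/4Z)^* × (Z/3Z)^* × (Z/289Z)^*. Each prime-power unit group is (Z/4Z)^* ≅ Z/2Z; (Z/3Z)^* ≅ Z/2Z; (Z/289Z)^* ≅ Z/272Z. Hence Gal(Q(zeta_3468)/Q) ≅ Z/2Z × Z/2Z × Z/272Z.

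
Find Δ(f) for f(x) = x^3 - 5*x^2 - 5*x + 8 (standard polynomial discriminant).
Δ = 6997

For x^3 + a x^2 + b x + c the discriminant is Δ = 18 a b c - 4 a^3 c + a^2 b^2 - 4 b^3 - 27 c^2.
Plug a = -5, b = -5, c = 8:
  18*(-5)*(-5)*(8) - 4*(-5)^3*(8) + (-5)^2*(-5)^2 - 4*(-5)^3 - 27*(8)^2
  = 3600 + (4000) + 625 + (500) + (-1728)
  = 6997.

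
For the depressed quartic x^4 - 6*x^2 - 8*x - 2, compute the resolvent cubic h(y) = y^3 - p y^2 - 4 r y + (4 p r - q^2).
h(y) = y^3 + 6*y^2 + 8*y - 16

Identify coefficients: p = -6, q = -8, r = -2.
Plug into h(y) = y^3 - p y^2 - 4 r y + (4 p r - q^2):
  h(y) = y^3 - (-6) y^2 - 4*(-2) y + (4*(-6)*(-2) - (-8)^2)
       = y^3 + (6) y^2 + (8) y + (-16).
Simplifying: h(y) = y^3 + 6*y^2 + 8*y - 16.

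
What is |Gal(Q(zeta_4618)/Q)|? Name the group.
|Gal(Q(zeta_4618)/Q)| = phi(4618) = 2308; group ≅ (Z/4618Z)^* ≅ Z/2308Z

The n-th cyclotomic polynomial Φ_4618(x) is the minimal polynomial of zeta_4618 over Q and has degree phi(4618) = 2308. So Q(zeta_4618) is a degree-2308 Galois extension with Galois group (Z/4618Z)^*. By CRT, (Z/4618Z)^* ≅ (Z/2Z)^* × (Z/2309Z)^*. Each prime-power unit group is (Z/2Z)^* ≅ trivial group (order 1); (Z/2309Z)^* ≅ Z/2308Z. Hence Gal(Q(zeta_4618)/Q) ≅ Z/2308Z.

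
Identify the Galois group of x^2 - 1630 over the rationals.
Gal(K/Q) = Z/2Z (cyclic of order 2)

x^2 - 1630 is irreducible over Q since 1630 is not a rational square. The splitting field Q(sqrt(1630)) has degree 2 over Q, and its unique nontrivial automorphism is sqrt(1630) ↦ -sqrt(1630). Hence Gal(Q(sqrt(1630))/Q) = Z/2Z.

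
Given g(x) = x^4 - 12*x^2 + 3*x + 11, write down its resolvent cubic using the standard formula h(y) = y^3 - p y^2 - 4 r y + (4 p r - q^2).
h(y) = y^3 + 12*y^2 - 44*y - 537

Identify coefficients: p = -12, q = 3, r = 11.
Plug into h(y) = y^3 - p y^2 - 4 r y + (4 p r - q^2):
  h(y) = y^3 - (-12) y^2 - 4*(11) y + (4*(-12)*(11) - (3)^2)
       = y^3 + (12) y^2 + (-44) y + (-537).
Simplifying: h(y) = y^3 + 12*y^2 - 44*y - 537.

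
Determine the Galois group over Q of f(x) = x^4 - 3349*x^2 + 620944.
Gal(K/Q) = Z/2Z (cyclic of order 2)

f factors as (x^2 - 3152)(x^2 - 197), so the splitting field is K = Q(sqrt(3152), sqrt(197)). The squarefree part of 3152 is 197 and the squarefree part of 197 is also 197, so sqrt(3152) and sqrt(197) are both rational multiples of sqrt(197). Hence Q(sqrt(3152)) = Q(sqrt(197)) = Q(sqrt(197)), and the splitting field collapses to a single degree-2 extension with Galois group Z/2Z.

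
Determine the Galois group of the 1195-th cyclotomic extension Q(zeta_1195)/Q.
|Gal(Q(zeta_1195)/Q)| = phi(1195) = 952; group ≅ (Z/1195Z)^* ≅ Z/4Z × Z/238Z

The n-th cyclotomic polynomial Φ_1195(x) is the minimal polynomial of zeta_1195 over Q and has degree phi(1195) = 952. So Q(zeta_1195) is a degree-952 Galois extension with Galois group (Z/1195Z)^*. By CRT, (Z/1195Z)^* ≅ (Z/5Z)^* × (Z/239Z)^*. Each prime-power unit group is (Z/5Z)^* ≅ Z/4Z; (Z/239Z)^* ≅ Z/238Z. Hence Gal(Q(zeta_1195)/Q) ≅ Z/4Z × Z/238Z.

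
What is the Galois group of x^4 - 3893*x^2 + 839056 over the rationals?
Gal(K/Q) = Z/2Z (cyclic of order 2)

f factors as (x^2 - 229)(x^2 - 3664), so the splitting field is K = Q(sqrt(229), sqrt(3664)). The squarefree part of 229 is 229 and the squarefree part of 3664 is also 229, so sqrt(229) and sqrt(3664) are both rational multiples of sqrt(229). Hence Q(sqrt(229)) = Q(sqrt(3664)) = Q(sqrt(229)), and the splitting field collapses to a single degree-2 extension with Galois group Z/2Z.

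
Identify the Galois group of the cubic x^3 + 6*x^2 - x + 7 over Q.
Gal(K/Q) = S_3 (symmetric group of order 6)

Compute the discriminant of x^3 + (6)*x^2 + (-1)*x + (7): Δ = -8087. Since Δ is not a rational square, the Galois group is not contained in A_3; it must be the full S_3 (irreducibility of the cubic rules out anything smaller).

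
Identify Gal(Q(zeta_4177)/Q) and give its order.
|Gal(Q(zeta_4177)/Q)| = phi(4177) = 4176; group ≅ (Z/4177Z)^* ≅ Z/4176Z

The n-th cyclotomic polynomial Φ_4177(x) is the minimal polynomial of zeta_4177 over Q and has degree phi(4177) = 4176. So Q(zeta_4177) is a degree-4176 Galois extension with Galois group (Z/4177Z)^*. (Z/4177Z)^* is cyclic since 4177 is an odd prime power (or 4). Hence Gal(Q(zeta_4177)/Q) ≅ Z/4176Z.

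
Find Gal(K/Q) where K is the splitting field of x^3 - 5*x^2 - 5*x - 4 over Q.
Gal(K/Q) = S_3 (symmetric group of order 6)

Compute the discriminant of x^3 + (-5)*x^2 + (-5)*x + (-4): Δ = -3107. Since Δ is not a rational square, the Galois group is not contained in A_3; it must be the full S_3 (irreducibility of the cubic rules out anything smaller).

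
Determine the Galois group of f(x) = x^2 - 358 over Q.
Gal(K/Q) = Z/2Z (cyclic of order 2)

x^2 - 358 is irreducible over Q since 358 is not a rational square. The splitting field Q(sqrt(358)) has degree 2 over Q, and its unique nontrivial automorphism is sqrt(358) ↦ -sqrt(358). Hence Gal(Q(sqrt(358))/Q) = Z/2Z.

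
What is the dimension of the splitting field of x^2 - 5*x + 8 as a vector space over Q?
[K:Q] = 2

The discriminant of x^2 + (-5)*x + (8) is b^2 - 4c = 25 - (32) = -7. Since -7 is not a perfect square in Q, the polynomial is irreducible over Q. Its two roots generate a degree-2 extension, so [K:Q] = 2.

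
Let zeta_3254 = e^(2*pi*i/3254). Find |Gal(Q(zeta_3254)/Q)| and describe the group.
|Gal(Q(zeta_3254)/Q)| = phi(3254) = 1626; group ≅ (Z/3254Z)^* ≅ Z/1626Z

The n-th cyclotomic polynomial Φ_3254(x) is the minimal polynomial of zeta_3254 over Q and has degree phi(3254) = 1626. So Q(zeta_3254) is a degree-1626 Galois extension with Galois group (Z/3254Z)^*. By CRT, (Z/3254Z)^* ≅ (Z/2Z)^* × (Z/1627Z)^*. Each prime-power unit group is (Z/2Z)^* ≅ trivial group (order 1); (Z/1627Z)^* ≅ Z/1626Z. Hence Gal(Q(zeta_3254)/Q) ≅ Z/1626Z.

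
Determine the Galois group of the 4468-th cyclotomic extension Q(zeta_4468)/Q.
|Gal(Q(zeta_4468)/Q)| = phi(4468) = 2232; group ≅ (Z/4468Z)^* ≅ Z/2Z × Z/1116Z

The n-th cyclotomic polynomial Φ_4468(x) is the minimal polynomial of zeta_4468 over Q and has degree phi(4468) = 2232. So Q(zeta_4468) is a degree-2232 Galois extension with Galois group (Z/4468Z)^*. By CRT, (Z/4468Z)^* ≅ (Z/4Z)^* × (Z/1117Z)^*. Each prime-power unit group is (Z/4Z)^* ≅ Z/2Z; (Z/1117Z)^* ≅ Z/1116Z. Hence Gal(Q(zeta_4468)/Q) ≅ Z/2Z × Z/1116Z.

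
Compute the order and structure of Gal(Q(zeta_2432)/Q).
|Gal(Q(zeta_2432)/Q)| = phi(2432) = 1152; group ≅ (Z/2432Z)^* ≅ Z/2Z × Z/18Z × Z/32Z

The n-th cyclotomic polynomial Φ_2432(x) is the minimal polynomial of zeta_2432 over Q and has degree phi(2432) = 1152. So Q(zeta_2432) is a degree-1152 Galois extension with Galois group (Z/2432Z)^*. By CRT, (Z/2432Z)^* ≅ (Z/128Z)^* × (Z/19Z)^*. Each prime-power unit group is (Z/128Z)^* ≅ Z/2Z × Z/32Z; (Z/19Z)^* ≅ Z/18Z. Hence Gal(Q(zeta_2432)/Q) ≅ Z/2Z × Z/18Z × Z/32Z.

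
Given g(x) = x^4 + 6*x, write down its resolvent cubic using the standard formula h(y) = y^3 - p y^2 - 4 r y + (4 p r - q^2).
h(y) = y^3 - 36

Identify coefficients: p = 0, q = 6, r = 0.
Plug into h(y) = y^3 - p y^2 - 4 r y + (4 p r - q^2):
  h(y) = y^3 - (0) y^2 - 4*(0) y + (4*(0)*(0) - (6)^2)
       = y^3 + (0) y^2 + (0) y + (-36).
Simplifying: h(y) = y^3 - 36.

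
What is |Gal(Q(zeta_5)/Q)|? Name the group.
|Gal(Q(zeta_5)/Q)| = phi(5) = 4; group ≅ (Z/5Z)^* ≅ Z/4Z

The n-th cyclotomic polynomial Φ_5(x) is the minimal polynomial of zeta_5 over Q and has degree phi(5) = 4. So Q(zeta_5) is a degree-4 Galois extension with Galois group (Z/5Z)^*. (Z/5Z)^* is cyclic since 5 is an odd prime power (or 4). Hence Gal(Q(zeta_5)/Q) ≅ Z/4Z.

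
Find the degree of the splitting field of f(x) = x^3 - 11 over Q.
[K:Q] = 6

x^3 - 11 has one real root r = 11^(1/3) and two complex roots r*zeta_3, r*zeta_3^2 where zeta_3 = e^(2*pi*i/3). The splitting field is Q(r, zeta_3). [Q(r):Q] = 3 and [Q(zeta_3):Q] = 2 with gcd = 1, so [Q(r, zeta_3):Q] = 3 * 2 = 6.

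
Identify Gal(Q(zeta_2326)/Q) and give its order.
|Gal(Q(zeta_2326)/Q)| = phi(2326) = 1162; group ≅ (Z/2326Z)^* ≅ Z/1162Z

The n-th cyclotomic polynomial Φ_2326(x) is the minimal polynomial of zeta_2326 over Q and has degree phi(2326) = 1162. So Q(zeta_2326) is a degree-1162 Galois extension with Galois group (Z/2326Z)^*. By CRT, (Z/2326Z)^* ≅ (Z/2Z)^* × (Z/1163Z)^*. Each prime-power unit group is (Z/2Z)^* ≅ trivial group (order 1); (Z/1163Z)^* ≅ Z/1162Z. Hence Gal(Q(zeta_2326)/Q) ≅ Z/1162Z.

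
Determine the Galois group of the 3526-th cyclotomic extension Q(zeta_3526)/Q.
|Gal(Q(zeta_3526)/Q)| = phi(3526) = 1680; group ≅ (Z/3526Z)^* ≅ Z/40Z × Z/42Z

The n-th cyclotomic polynomial Φ_3526(x) is the minimal polynomial of zeta_3526 over Q and has degree phi(3526) = 1680. So Q(zeta_3526) is a degree-1680 Galois extension with Galois group (Z/3526Z)^*. By CRT, (Z/3526Z)^* ≅ (Z/2Z)^* × (Z/41Z)^* × (Z/43Z)^*. Each prime-power unit group is (Z/2Z)^* ≅ trivial group (order 1); (Z/41Z)^* ≅ Z/40Z; (Z/43Z)^* ≅ Z/42Z. Hence Gal(Q(zeta_3526)/Q) ≅ Z/40Z × Z/42Z.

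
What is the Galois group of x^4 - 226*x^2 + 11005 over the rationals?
Gal(K/Q) = V_4 (Klein four-group, Z/2Z × Z/2Z)

f factors as (x^2 - 71)(x^2 - 155), so the splitting field is K = Q(sqrt(71), sqrt(155)). The elements 71, 155, 11005 are all non-squares in Q, so sqrt(71) and sqrt(155) generate independent quadratic extensions. Thus [K:Q] = 4 and Gal(K/Q) is generated by the two order-2 automorphisms sqrt(71) ↦ -sqrt(71) and sqrt(155) ↦ -sqrt(155), giving V_4.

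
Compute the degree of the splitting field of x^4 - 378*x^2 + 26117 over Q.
[K:Q] = 4

f factors as (x^2 - 287)(x^2 - 91); the splitting field is K = Q(sqrt(287), sqrt(91)). Since 287, 91, and 26117 are all non-squares in Q, the three subfields Q(sqrt(287)), Q(sqrt(91)), Q(sqrt(26117)) are distinct degree-2 extensions, so [K:Q] = 4 (Klein four Galois group).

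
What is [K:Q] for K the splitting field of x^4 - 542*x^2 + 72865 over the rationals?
[K:Q] = 4

f factors as (x^2 - 295)(x^2 - 247); the splitting field is K = Q(sqrt(295), sqrt(247)). Since 295, 247, and 72865 are all non-squares in Q, the three subfields Q(sqrt(295)), Q(sqrt(247)), Q(sqrt(72865)) are distinct degree-2 extensions, so [K:Q] = 4 (Klein four Galois group).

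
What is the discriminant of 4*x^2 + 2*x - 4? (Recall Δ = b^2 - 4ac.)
Δ = 68

For a quadratic a x^2 + b x + c the discriminant is Δ = b^2 - 4ac = (2)^2 - 4*(4)*(-4) = 4 - (-64) = 68.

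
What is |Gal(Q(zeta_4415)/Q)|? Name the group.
|Gal(Q(zeta_4415)/Q)| = phi(4415) = 3528; group ≅ (Z/4415Z)^* ≅ Z/4Z × Z/882Z

The n-th cyclotomic polynomial Φ_4415(x) is the minimal polynomial of zeta_4415 over Q and has degree phi(4415) = 3528. So Q(zeta_4415) is a degree-3528 Galois extension with Galois group (Z/4415Z)^*. By CRT, (Z/4415Z)^* ≅ (Z/5Z)^* × (Z/883Z)^*. Each prime-power unit group is (Z/5Z)^* ≅ Z/4Z; (Z/883Z)^* ≅ Z/882Z. Hence Gal(Q(zeta_4415)/Q) ≅ Z/4Z × Z/882Z.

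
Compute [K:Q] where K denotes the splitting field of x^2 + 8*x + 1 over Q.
[K:Q] = 2

The discriminant of x^2 + (8)*x + (1) is b^2 - 4c = 64 - (4) = 60. Since 60 is not a perfect square in Q, the polynomial is irreducible over Q. Its two roots generate a degree-2 extension, so [K:Q] = 2.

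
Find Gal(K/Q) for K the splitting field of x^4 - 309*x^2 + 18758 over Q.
Gal(K/Q) = V_4 (Klein four-group, Z/2Z × Z/2Z)

f factors as (x^2 - 226)(x^2 - 83), so the splitting field is K = Q(sqrt(226), sqrt(83)). The elements 226, 83, 18758 are all non-squares in Q, so sqrt(226) and sqrt(83) generate independent quadratic extensions. Thus [K:Q] = 4 and Gal(K/Q) is generated by the two order-2 automorphisms sqrt(226) ↦ -sqrt(226) and sqrt(83) ↦ -sqrt(83), giving V_4.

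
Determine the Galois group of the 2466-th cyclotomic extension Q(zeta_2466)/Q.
|Gal(Q(zeta_2466)/Q)| = phi(2466) = 816; group ≅ (Z/2466Z)^* ≅ Z/6Z × Z/136Z

The n-th cyclotomic polynomial Φ_2466(x) is the minimal polynomial of zeta_2466 over Q and has degree phi(2466) = 816. So Q(zeta_2466) is a degree-816 Galois extension with Galois group (Z/2466Z)^*. By CRT, (Z/2466Z)^* ≅ (Z/2Z)^* × (Z/9Z)^* × (Z/137Z)^*. Each prime-power unit group is (Z/2Z)^* ≅ trivial group (order 1); (Z/9Z)^* ≅ Z/6Z; (Z/137Z)^* ≅ Z/136Z. Hence Gal(Q(zeta_2466)/Q) ≅ Z/6Z × Z/136Z.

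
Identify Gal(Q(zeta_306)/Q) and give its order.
|Gal(Q(zeta_306)/Q)| = phi(306) = 96; group ≅ (Z/306Z)^* ≅ Z/6Z × Z/16Z

The n-th cyclotomic polynomial Φ_306(x) is the minimal polynomial of zeta_306 over Q and has degree phi(306) = 96. So Q(zeta_306) is a degree-96 Galois extension with Galois group (Z/306Z)^*. By CRT, (Z/306Z)^* ≅ (Z/2Z)^* × (Z/9Z)^* × (Z/17Z)^*. Each prime-power unit group is (Z/2Z)^* ≅ trivial group (order 1); (Z/9Z)^* ≅ Z/6Z; (Z/17Z)^* ≅ Z/16Z. Hence Gal(Q(zeta_306)/Q) ≅ Z/6Z × Z/16Z.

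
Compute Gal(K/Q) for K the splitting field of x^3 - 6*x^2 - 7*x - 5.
Gal(K/Q) = S_3 (symmetric group of order 6)

Compute the discriminant of x^3 + (-6)*x^2 + (-7)*x + (-5): Δ = -5639. Since Δ is not a rational square, the Galois group is not contained in A_3; it must be the full S_3 (irreducibility of the cubic rules out anything smaller).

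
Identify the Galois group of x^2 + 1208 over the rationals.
Gal(K/Q) = Z/2Z (cyclic of order 2)

x^2 + 1208 is irreducible over Q since -1208 is not a rational square. The splitting field Q(sqrt(-1208)) has degree 2 over Q, and its unique nontrivial automorphism is sqrt(-1208) ↦ -sqrt(-1208). Hence Gal(Q(sqrt(-1208))/Q) = Z/2Z.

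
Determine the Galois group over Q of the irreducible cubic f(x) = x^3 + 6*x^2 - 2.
Gal(K/Q) = S_3 (symmetric group of order 6)

Compute the discriminant of x^3 + (6)*x^2 + (0)*x + (-2): Δ = 1620. Since Δ is not a rational square, the Galois group is not contained in A_3; it must be the full S_3 (irreducibility of the cubic rules out anything smaller).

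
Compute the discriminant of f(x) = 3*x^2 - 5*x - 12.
Δ = 169

For a quadratic a x^2 + b x + c the discriminant is Δ = b^2 - 4ac = (-5)^2 - 4*(3)*(-12) = 25 - (-144) = 169.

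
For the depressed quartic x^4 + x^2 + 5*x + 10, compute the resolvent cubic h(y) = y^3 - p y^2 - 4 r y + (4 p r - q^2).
h(y) = y^3 - y^2 - 40*y + 15

Identify coefficients: p = 1, q = 5, r = 10.
Plug into h(y) = y^3 - p y^2 - 4 r y + (4 p r - q^2):
  h(y) = y^3 - (1) y^2 - 4*(10) y + (4*(1)*(10) - (5)^2)
       = y^3 + (-1) y^2 + (-40) y + (15).
Simplifying: h(y) = y^3 - y^2 - 40*y + 15.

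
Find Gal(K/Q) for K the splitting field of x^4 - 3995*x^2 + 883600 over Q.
Gal(K/Q) = Z/2Z (cyclic of order 2)

f factors as (x^2 - 3760)(x^2 - 235), so the splitting field is K = Q(sqrt(3760), sqrt(235)). The squarefree part of 3760 is 235 and the squarefree part of 235 is also 235, so sqrt(3760) and sqrt(235) are both rational multiples of sqrt(235). Hence Q(sqrt(3760)) = Q(sqrt(235)) = Q(sqrt(235)), and the splitting field collapses to a single degree-2 extension with Galois group Z/2Z.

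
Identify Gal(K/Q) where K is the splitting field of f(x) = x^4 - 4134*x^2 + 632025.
Gal(K/Q) = Z/2Z (cyclic of order 2)

f factors as (x^2 - 159)(x^2 - 3975), so the splitting field is K = Q(sqrt(159), sqrt(3975)). The squarefree part of 159 is 159 and the squarefree part of 3975 is also 159, so sqrt(159) and sqrt(3975) are both rational multiples of sqrt(159). Hence Q(sqrt(159)) = Q(sqrt(3975)) = Q(sqrt(159)), and the splitting field collapses to a single degree-2 extension with Galois group Z/2Z.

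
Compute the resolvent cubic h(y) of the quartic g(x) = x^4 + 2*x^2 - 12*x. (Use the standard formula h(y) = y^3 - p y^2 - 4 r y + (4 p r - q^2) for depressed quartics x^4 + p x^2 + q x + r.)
h(y) = y^3 - 2*y^2 - 144

Identify coefficients: p = 2, q = -12, r = 0.
Plug into h(y) = y^3 - p y^2 - 4 r y + (4 p r - q^2):
  h(y) = y^3 - (2) y^2 - 4*(0) y + (4*(2)*(0) - (-12)^2)
       = y^3 + (-2) y^2 + (0) y + (-144).
Simplifying: h(y) = y^3 - 2*y^2 - 144.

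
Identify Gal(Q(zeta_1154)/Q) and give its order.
|Gal(Q(zeta_1154)/Q)| = phi(1154) = 576; group ≅ (Z/1154Z)^* ≅ Z/576Z

The n-th cyclotomic polynomial Φ_1154(x) is the minimal polynomial of zeta_1154 over Q and has degree phi(1154) = 576. So Q(zeta_1154) is a degree-576 Galois extension with Galois group (Z/1154Z)^*. By CRT, (Z/1154Z)^* ≅ (Z/2Z)^* × (Z/577Z)^*. Each prime-power unit group is (Z/2Z)^* ≅ trivial group (order 1); (Z/577Z)^* ≅ Z/576Z. Hence Gal(Q(zeta_1154)/Q) ≅ Z/576Z.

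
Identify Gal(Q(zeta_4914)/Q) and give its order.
|Gal(Q(zeta_4914)/Q)| = phi(4914) = 1296; group ≅ (Z/4914Z)^* ≅ Z/6Z × Z/12Z × Z/18Z

The n-th cyclotomic polynomial Φ_4914(x) is the minimal polynomial of zeta_4914 over Q and has degree phi(4914) = 1296. So Q(zeta_4914) is a degree-1296 Galois extension with Galois group (Z/4914Z)^*. By CRT, (Z/4914Z)^* ≅ (Z/2Z)^* × (Z/27Z)^* × (Z/7Z)^* × (Z/13Z)^*. Each prime-power unit group is (Z/2Z)^* ≅ trivial group (order 1); (Z/27Z)^* ≅ Z/18Z; (Z/7Z)^* ≅ Z/6Z; (Z/13Z)^* ≅ Z/12Z. Hence Gal(Q(zeta_4914)/Q) ≅ Z/6Z × Z/12Z × Z/18Z.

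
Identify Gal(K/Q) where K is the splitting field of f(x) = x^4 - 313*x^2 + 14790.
Gal(K/Q) = V_4 (Klein four-group, Z/2Z × Z/2Z)

f factors as (x^2 - 255)(x^2 - 58), so the splitting field is K = Q(sqrt(255), sqrt(58)). The elements 255, 58, 14790 are all non-squares in Q, so sqrt(255) and sqrt(58) generate independent quadratic extensions. Thus [K:Q] = 4 and Gal(K/Q) is generated by the two order-2 automorphisms sqrt(255) ↦ -sqrt(255) and sqrt(58) ↦ -sqrt(58), giving V_4.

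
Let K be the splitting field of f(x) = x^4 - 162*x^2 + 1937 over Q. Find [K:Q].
[K:Q] = 4

f factors as (x^2 - 13)(x^2 - 149); the splitting field is K = Q(sqrt(13), sqrt(149)). Since 13, 149, and 1937 are all non-squares in Q, the three subfields Q(sqrt(13)), Q(sqrt(149)), Q(sqrt(1937)) are distinct degree-2 extensions, so [K:Q] = 4 (Klein four Galois group).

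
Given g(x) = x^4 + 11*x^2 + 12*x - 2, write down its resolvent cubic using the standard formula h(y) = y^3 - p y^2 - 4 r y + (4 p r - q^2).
h(y) = y^3 - 11*y^2 + 8*y - 232

Identify coefficients: p = 11, q = 12, r = -2.
Plug into h(y) = y^3 - p y^2 - 4 r y + (4 p r - q^2):
  h(y) = y^3 - (11) y^2 - 4*(-2) y + (4*(11)*(-2) - (12)^2)
       = y^3 + (-11) y^2 + (8) y + (-232).
Simplifying: h(y) = y^3 - 11*y^2 + 8*y - 232.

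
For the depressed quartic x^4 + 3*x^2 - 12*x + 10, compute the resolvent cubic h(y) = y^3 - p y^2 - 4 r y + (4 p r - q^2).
h(y) = y^3 - 3*y^2 - 40*y - 24

Identify coefficients: p = 3, q = -12, r = 10.
Plug into h(y) = y^3 - p y^2 - 4 r y + (4 p r - q^2):
  h(y) = y^3 - (3) y^2 - 4*(10) y + (4*(3)*(10) - (-12)^2)
       = y^3 + (-3) y^2 + (-40) y + (-24).
Simplifying: h(y) = y^3 - 3*y^2 - 40*y - 24.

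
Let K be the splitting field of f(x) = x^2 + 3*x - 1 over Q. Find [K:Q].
[K:Q] = 2

The discriminant of x^2 + (3)*x + (-1) is b^2 - 4c = 9 - (-4) = 13. Since 13 is not a perfect square in Q, the polynomial is irreducible over Q. Its two roots generate a degree-2 extension, so [K:Q] = 2.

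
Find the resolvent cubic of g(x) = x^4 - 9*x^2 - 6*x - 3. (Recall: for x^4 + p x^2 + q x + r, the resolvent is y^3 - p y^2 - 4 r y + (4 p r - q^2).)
h(y) = y^3 + 9*y^2 + 12*y + 72

Identify coefficients: p = -9, q = -6, r = -3.
Plug into h(y) = y^3 - p y^2 - 4 r y + (4 p r - q^2):
  h(y) = y^3 - (-9) y^2 - 4*(-3) y + (4*(-9)*(-3) - (-6)^2)
       = y^3 + (9) y^2 + (12) y + (72).
Simplifying: h(y) = y^3 + 9*y^2 + 12*y + 72.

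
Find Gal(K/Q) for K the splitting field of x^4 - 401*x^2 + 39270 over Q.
Gal(K/Q) = V_4 (Klein four-group, Z/2Z × Z/2Z)

f factors as (x^2 - 170)(x^2 - 231), so the splitting field is K = Q(sqrt(170), sqrt(231)). The elements 170, 231, 39270 are all non-squares in Q, so sqrt(170) and sqrt(231) generate independent quadratic extensions. Thus [K:Q] = 4 and Gal(K/Q) is generated by the two order-2 automorphisms sqrt(170) ↦ -sqrt(170) and sqrt(231) ↦ -sqrt(231), giving V_4.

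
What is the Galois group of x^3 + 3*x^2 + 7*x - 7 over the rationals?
Gal(K/Q) = S_3 (symmetric group of order 6)

Compute the discriminant of x^3 + (3)*x^2 + (7)*x + (-7): Δ = -4144. Since Δ is not a rational square, the Galois group is not contained in A_3; it must be the full S_3 (irreducibility of the cubic rules out anything smaller).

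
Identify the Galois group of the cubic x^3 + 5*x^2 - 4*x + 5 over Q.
Gal(K/Q) = S_3 (symmetric group of order 6)

Compute the discriminant of x^3 + (5)*x^2 + (-4)*x + (5): Δ = -4319. Since Δ is not a rational square, the Galois group is not contained in A_3; it must be the full S_3 (irreducibility of the cubic rules out anything smaller).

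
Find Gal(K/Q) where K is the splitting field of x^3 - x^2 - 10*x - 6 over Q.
Gal(K/Q) = S_3 (symmetric group of order 6)

Compute the discriminant of x^3 + (-1)*x^2 + (-10)*x + (-6): Δ = 2024. Since Δ is not a rational square, the Galois group is not contained in A_3; it must be the full S_3 (irreducibility of the cubic rules out anything smaller).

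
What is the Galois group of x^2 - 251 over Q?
Gal(K/Q) = Z/2Z (cyclic of order 2)

x^2 - 251 is irreducible over Q since 251 is not a rational square. The splitting field Q(sqrt(251)) has degree 2 over Q, and its unique nontrivial automorphism is sqrt(251) ↦ -sqrt(251). Hence Gal(Q(sqrt(251))/Q) = Z/2Z.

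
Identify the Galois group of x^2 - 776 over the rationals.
Gal(K/Q) = Z/2Z (cyclic of order 2)

x^2 - 776 is irreducible over Q since 776 is not a rational square. The splitting field Q(sqrt(776)) has degree 2 over Q, and its unique nontrivial automorphism is sqrt(776) ↦ -sqrt(776). Hence Gal(Q(sqrt(776))/Q) = Z/2Z.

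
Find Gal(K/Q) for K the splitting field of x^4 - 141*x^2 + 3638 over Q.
Gal(K/Q) = V_4 (Klein four-group, Z/2Z × Z/2Z)

f factors as (x^2 - 34)(x^2 - 107), so the splitting field is K = Q(sqrt(34), sqrt(107)). The elements 34, 107, 3638 are all non-squares in Q, so sqrt(34) and sqrt(107) generate independent quadratic extensions. Thus [K:Q] = 4 and Gal(K/Q) is generated by the two order-2 automorphisms sqrt(34) ↦ -sqrt(34) and sqrt(107) ↦ -sqrt(107), giving V_4.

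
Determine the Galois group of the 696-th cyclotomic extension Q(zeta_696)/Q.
|Gal(Q(zeta_696)/Q)| = phi(696) = 224; group ≅ (Z/696Z)^* ≅ Z/2Z × Z/2Z × Z/2Z × Z/28Z

The n-th cyclotomic polynomial Φ_696(x) is the minimal polynomial of zeta_696 over Q and has degree phi(696) = 224. So Q(zeta_696) is a degree-224 Galois extension with Galois group (Z/696Z)^*. By CRT, (Z/696Z)^* ≅ (Z/8Z)^* × (Z/3Z)^* × (Z/29Z)^*. Each prime-power unit group is (Z/8Z)^* ≅ Z/2Z × Z/2Z; (Z/3Z)^* ≅ Z/2Z; (Z/29Z)^* ≅ Z/28Z. Hence Gal(Q(zeta_696)/Q) ≅ Z/2Z × Z/2Z × Z/2Z × Z/28Z.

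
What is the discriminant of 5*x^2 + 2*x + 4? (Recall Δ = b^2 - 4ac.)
Δ = -76

For a quadratic a x^2 + b x + c the discriminant is Δ = b^2 - 4ac = (2)^2 - 4*(5)*(4) = 4 - (80) = -76.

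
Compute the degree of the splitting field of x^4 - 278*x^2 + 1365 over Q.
[K:Q] = 4

f factors as (x^2 - 273)(x^2 - 5); the splitting field is K = Q(sqrt(273), sqrt(5)). Since 273, 5, and 1365 are all non-squares in Q, the three subfields Q(sqrt(273)), Q(sqrt(5)), Q(sqrt(1365)) are distinct degree-2 extensions, so [K:Q] = 4 (Klein four Galois group).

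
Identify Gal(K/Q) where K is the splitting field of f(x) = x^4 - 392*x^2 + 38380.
Gal(K/Q) = V_4 (Klein four-group, Z/2Z × Z/2Z)

f factors as (x^2 - 190)(x^2 - 202), so the splitting field is K = Q(sqrt(190), sqrt(202)). The elements 190, 202, 38380 are all non-squares in Q, so sqrt(190) and sqrt(202) generate independent quadratic extensions. Thus [K:Q] = 4 and Gal(K/Q) is generated by the two order-2 automorphisms sqrt(190) ↦ -sqrt(190) and sqrt(202) ↦ -sqrt(202), giving V_4.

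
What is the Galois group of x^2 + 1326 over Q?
Gal(K/Q) = Z/2Z (cyclic of order 2)

x^2 + 1326 is irreducible over Q since -1326 is not a rational square. The splitting field Q(sqrt(-1326)) has degree 2 over Q, and its unique nontrivial automorphism is sqrt(-1326) ↦ -sqrt(-1326). Hence Gal(Q(sqrt(-1326))/Q) = Z/2Z.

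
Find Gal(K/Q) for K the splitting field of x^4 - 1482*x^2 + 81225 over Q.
Gal(K/Q) = Z/2Z (cyclic of order 2)

f factors as (x^2 - 1425)(x^2 - 57), so the splitting field is K = Q(sqrt(1425), sqrt(57)). The squarefree part of 1425 is 57 and the squarefree part of 57 is also 57, so sqrt(1425) and sqrt(57) are both rational multiples of sqrt(57). Hence Q(sqrt(1425)) = Q(sqrt(57)) = Q(sqrt(57)), and the splitting field collapses to a single degree-2 extension with Galois group Z/2Z.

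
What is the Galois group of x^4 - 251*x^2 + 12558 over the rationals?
Gal(K/Q) = V_4 (Klein four-group, Z/2Z × Z/2Z)

f factors as (x^2 - 182)(x^2 - 69), so the splitting field is K = Q(sqrt(182), sqrt(69)). The elements 182, 69, 12558 are all non-squares in Q, so sqrt(182) and sqrt(69) generate independent quadratic extensions. Thus [K:Q] = 4 and Gal(K/Q) is generated by the two order-2 automorphisms sqrt(182) ↦ -sqrt(182) and sqrt(69) ↦ -sqrt(69), giving V_4.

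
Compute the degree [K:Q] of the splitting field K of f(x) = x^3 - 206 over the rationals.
[K:Q] = 6

x^3 - 206 has one real root r = 206^(1/3) and two complex roots r*zeta_3, r*zeta_3^2 where zeta_3 = e^(2*pi*i/3). The splitting field is Q(r, zeta_3). [Q(r):Q] = 3 and [Q(zeta_3):Q] = 2 with gcd = 1, so [Q(r, zeta_3):Q] = 3 * 2 = 6.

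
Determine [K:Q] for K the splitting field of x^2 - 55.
[K:Q] = 2

The polynomial x^2 - 55 is irreducible over Q since 55 is not a perfect square. Its splitting field is Q(sqrt(55)), which has degree 2 over Q.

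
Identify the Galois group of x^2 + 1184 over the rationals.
Gal(K/Q) = Z/2Z (cyclic of order 2)

x^2 + 1184 is irreducible over Q since -1184 is not a rational square. The splitting field Q(sqrt(-1184)) has degree 2 over Q, and its unique nontrivial automorphism is sqrt(-1184) ↦ -sqrt(-1184). Hence Gal(Q(sqrt(-1184))/Q) = Z/2Z.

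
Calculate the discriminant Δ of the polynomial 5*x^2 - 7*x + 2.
Δ = 9

For a quadratic a x^2 + b x + c the discriminant is Δ = b^2 - 4ac = (-7)^2 - 4*(5)*(2) = 49 - (40) = 9.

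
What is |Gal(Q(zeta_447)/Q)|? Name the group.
|Gal(Q(zeta_447)/Q)| = phi(447) = 296; group ≅ (Z/447Z)^* ≅ Z/2Z × Z/148Z

The n-th cyclotomic polynomial Φ_447(x) is the minimal polynomial of zeta_447 over Q and has degree phi(447) = 296. So Q(zeta_447) is a degree-296 Galois extension with Galois group (Z/447Z)^*. By CRT, (Z/447Z)^* ≅ (Z/3Z)^* × (Z/149Z)^*. Each prime-power unit group is (Z/3Z)^* ≅ Z/2Z; (Z/149Z)^* ≅ Z/148Z. Hence Gal(Q(zeta_447)/Q) ≅ Z/2Z × Z/148Z.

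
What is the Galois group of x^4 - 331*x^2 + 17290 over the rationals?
Gal(K/Q) = V_4 (Klein four-group, Z/2Z × Z/2Z)

f factors as (x^2 - 266)(x^2 - 65), so the splitting field is K = Q(sqrt(266), sqrt(65)). The elements 266, 65, 17290 are all non-squares in Q, so sqrt(266) and sqrt(65) generate independent quadratic extensions. Thus [K:Q] = 4 and Gal(K/Q) is generated by the two order-2 automorphisms sqrt(266) ↦ -sqrt(266) and sqrt(65) ↦ -sqrt(65), giving V_4.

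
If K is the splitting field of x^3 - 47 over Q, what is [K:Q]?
[K:Q] = 6

x^3 - 47 has one real root r = 47^(1/3) and two complex roots r*zeta_3, r*zeta_3^2 where zeta_3 = e^(2*pi*i/3). The splitting field is Q(r, zeta_3). [Q(r):Q] = 3 and [Q(zeta_3):Q] = 2 with gcd = 1, so [Q(r, zeta_3):Q] = 3 * 2 = 6.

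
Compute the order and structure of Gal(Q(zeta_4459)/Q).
|Gal(Q(zeta_4459)/Q)| = phi(4459) = 3528; group ≅ (Z/4459Z)^* ≅ Z/12Z × Z/294Z

The n-th cyclotomic polynomial Φ_4459(x) is the minimal polynomial of zeta_4459 over Q and has degree phi(4459) = 3528. So Q(zeta_4459) is a degree-3528 Galois extension with Galois group (Z/4459Z)^*. By CRT, (Z/4459Z)^* ≅ (Z/343Z)^* × (Z/13Z)^*. Each prime-power unit group is (Z/343Z)^* ≅ Z/294Z; (Z/13Z)^* ≅ Z/12Z. Hence Gal(Q(zeta_4459)/Q) ≅ Z/12Z × Z/294Z.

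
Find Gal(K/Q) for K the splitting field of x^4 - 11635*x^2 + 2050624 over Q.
Gal(K/Q) = Z/2Z (cyclic of order 2)

f factors as (x^2 - 11456)(x^2 - 179), so the splitting field is K = Q(sqrt(11456), sqrt(179)). The squarefree part of 11456 is 179 and the squarefree part of 179 is also 179, so sqrt(11456) and sqrt(179) are both rational multiples of sqrt(179). Hence Q(sqrt(11456)) = Q(sqrt(179)) = Q(sqrt(179)), and the splitting field collapses to a single degree-2 extension with Galois group Z/2Z.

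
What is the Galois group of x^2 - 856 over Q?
Gal(K/Q) = Z/2Z (cyclic of order 2)

x^2 - 856 is irreducible over Q since 856 is not a rational square. The splitting field Q(sqrt(856)) has degree 2 over Q, and its unique nontrivial automorphism is sqrt(856) ↦ -sqrt(856). Hence Gal(Q(sqrt(856))/Q) = Z/2Z.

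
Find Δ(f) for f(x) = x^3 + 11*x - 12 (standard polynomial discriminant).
Δ = -9212

For a depressed cubic x^3 + p x + q the discriminant is Δ = -4 p^3 - 27 q^2 = -4*(11)^3 - 27*(-12)^2 = -5324 - 3888 = -9212.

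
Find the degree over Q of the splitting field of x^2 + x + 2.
[K:Q] = 2

The discriminant of x^2 + (1)*x + (2) is b^2 - 4c = 1 - (8) = -7. Since -7 is not a perfect square in Q, the polynomial is irreducible over Q. Its two roots generate a degree-2 extension, so [K:Q] = 2.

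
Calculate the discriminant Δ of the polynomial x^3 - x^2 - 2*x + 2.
Δ = 8

For x^3 + a x^2 + b x + c the discriminant is Δ = 18 a b c - 4 a^3 c + a^2 b^2 - 4 b^3 - 27 c^2.
Plug a = -1, b = -2, c = 2:
  18*(-1)*(-2)*(2) - 4*(-1)^3*(2) + (-1)^2*(-2)^2 - 4*(-2)^3 - 27*(2)^2
  = 72 + (8) + 4 + (32) + (-108)
  = 8.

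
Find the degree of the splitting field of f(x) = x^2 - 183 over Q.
[K:Q] = 2

The polynomial x^2 - 183 is irreducible over Q since 183 is not a perfect square. Its splitting field is Q(sqrt(183)), which has degree 2 over Q.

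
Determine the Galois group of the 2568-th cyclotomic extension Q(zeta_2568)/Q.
|Gal(Q(zeta_2568)/Q)| = phi(2568) = 848; group ≅ (Z/2568Z)^* ≅ Z/2Z × Z/2Z × Z/2Z × Z/106Z

The n-th cyclotomic polynomial Φ_2568(x) is the minimal polynomial of zeta_2568 over Q and has degree phi(2568) = 848. So Q(zeta_2568) is a degree-848 Galois extension with Galois group (Z/2568Z)^*. By CRT, (Z/2568Z)^* ≅ (Z/8Z)^* × (Z/3Z)^* × (Z/107Z)^*. Each prime-power unit group is (Z/8Z)^* ≅ Z/2Z × Z/2Z; (Z/3Z)^* ≅ Z/2Z; (Z/107Z)^* ≅ Z/106Z. Hence Gal(Q(zeta_2568)/Q) ≅ Z/2Z × Z/2Z × Z/2Z × Z/106Z.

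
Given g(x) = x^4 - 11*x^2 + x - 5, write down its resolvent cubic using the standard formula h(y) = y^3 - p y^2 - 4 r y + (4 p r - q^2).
h(y) = y^3 + 11*y^2 + 20*y + 219

Identify coefficients: p = -11, q = 1, r = -5.
Plug into h(y) = y^3 - p y^2 - 4 r y + (4 p r - q^2):
  h(y) = y^3 - (-11) y^2 - 4*(-5) y + (4*(-11)*(-5) - (1)^2)
       = y^3 + (11) y^2 + (20) y + (219).
Simplifying: h(y) = y^3 + 11*y^2 + 20*y + 219.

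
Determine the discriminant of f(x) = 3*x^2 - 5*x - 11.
Δ = 157

For a quadratic a x^2 + b x + c the discriminant is Δ = b^2 - 4ac = (-5)^2 - 4*(3)*(-11) = 25 - (-132) = 157.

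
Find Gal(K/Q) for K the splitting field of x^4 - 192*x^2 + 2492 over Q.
Gal(K/Q) = V_4 (Klein four-group, Z/2Z × Z/2Z)

f factors as (x^2 - 14)(x^2 - 178), so the splitting field is K = Q(sqrt(14), sqrt(178)). The elements 14, 178, 2492 are all non-squares in Q, so sqrt(14) and sqrt(178) generate independent quadratic extensions. Thus [K:Q] = 4 and Gal(K/Q) is generated by the two order-2 automorphisms sqrt(14) ↦ -sqrt(14) and sqrt(178) ↦ -sqrt(178), giving V_4.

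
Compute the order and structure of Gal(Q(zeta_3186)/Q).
|Gal(Q(zeta_3186)/Q)| = phi(3186) = 1044; group ≅ (Z/3186Z)^* ≅ Z/18Z × Z/58Z

The n-th cyclotomic polynomial Φ_3186(x) is the minimal polynomial of zeta_3186 over Q and has degree phi(3186) = 1044. So Q(zeta_3186) is a degree-1044 Galois extension with Galois group (Z/3186Z)^*. By CRT, (Z/3186Z)^* ≅ (Z/2Z)^* × (Z/27Z)^* × (Z/59Z)^*. Each prime-power unit group is (Z/2Z)^* ≅ trivial group (order 1); (Z/27Z)^* ≅ Z/18Z; (Z/59Z)^* ≅ Z/58Z. Hence Gal(Q(zeta_3186)/Q) ≅ Z/18Z × Z/58Z.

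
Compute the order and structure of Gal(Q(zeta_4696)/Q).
|Gal(Q(zeta_4696)/Q)| = phi(4696) = 2344; group ≅ (Z/4696Z)^* ≅ Z/2Z × Z/2Z × Z/586Z

The n-th cyclotomic polynomial Φ_4696(x) is the minimal polynomial of zeta_4696 over Q and has degree phi(4696) = 2344. So Q(zeta_4696) is a degree-2344 Galois extension with Galois group (Z/4696Z)^*. By CRT, (Z/4696Z)^* ≅ (Z/8Z)^* × (Z/587Z)^*. Each prime-power unit group is (Z/8Z)^* ≅ Z/2Z × Z/2Z; (Z/587Z)^* ≅ Z/586Z. Hence Gal(Q(zeta_4696)/Q) ≅ Z/2Z × Z/2Z × Z/586Z.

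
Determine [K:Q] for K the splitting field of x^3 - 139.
[K:Q] = 6

x^3 - 139 has one real root r = 139^(1/3) and two complex roots r*zeta_3, r*zeta_3^2 where zeta_3 = e^(2*pi*i/3). The splitting field is Q(r, zeta_3). [Q(r):Q] = 3 and [Q(zeta_3):Q] = 2 with gcd = 1, so [Q(r, zeta_3):Q] = 3 * 2 = 6.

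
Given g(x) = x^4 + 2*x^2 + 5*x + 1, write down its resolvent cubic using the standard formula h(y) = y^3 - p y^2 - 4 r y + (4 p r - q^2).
h(y) = y^3 - 2*y^2 - 4*y - 17

Identify coefficients: p = 2, q = 5, r = 1.
Plug into h(y) = y^3 - p y^2 - 4 r y + (4 p r - q^2):
  h(y) = y^3 - (2) y^2 - 4*(1) y + (4*(2)*(1) - (5)^2)
       = y^3 + (-2) y^2 + (-4) y + (-17).
Simplifying: h(y) = y^3 - 2*y^2 - 4*y - 17.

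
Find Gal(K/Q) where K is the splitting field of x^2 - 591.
Gal(K/Q) = Z/2Z (cyclic of order 2)

x^2 - 591 is irreducible over Q since 591 is not a rational square. The splitting field Q(sqrt(591)) has degree 2 over Q, and its unique nontrivial automorphism is sqrt(591) ↦ -sqrt(591). Hence Gal(Q(sqrt(591))/Q) = Z/2Z.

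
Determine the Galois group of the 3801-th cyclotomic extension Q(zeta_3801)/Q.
|Gal(Q(zeta_3801)/Q)| = phi(3801) = 2160; group ≅ (Z/3801Z)^* ≅ Z/2Z × Z/6Z × Z/180Z

The n-th cyclotomic polynomial Φ_3801(x) is the minimal polynomial of zeta_3801 over Q and has degree phi(3801) = 2160. So Q(zeta_3801) is a degree-2160 Galois extension with Galois group (Z/3801Z)^*. By CRT, (Z/3801Z)^* ≅ (Z/3Z)^* × (Z/7Z)^* × (Z/181Z)^*. Each prime-power unit group is (Z/3Z)^* ≅ Z/2Z; (Z/7Z)^* ≅ Z/6Z; (Z/181Z)^* ≅ Z/180Z. Hence Gal(Q(zeta_3801)/Q) ≅ Z/2Z × Z/6Z × Z/180Z.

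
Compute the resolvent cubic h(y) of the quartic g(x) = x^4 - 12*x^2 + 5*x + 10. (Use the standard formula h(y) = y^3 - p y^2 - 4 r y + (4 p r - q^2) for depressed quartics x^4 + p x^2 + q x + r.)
h(y) = y^3 + 12*y^2 - 40*y - 505

Identify coefficients: p = -12, q = 5, r = 10.
Plug into h(y) = y^3 - p y^2 - 4 r y + (4 p r - q^2):
  h(y) = y^3 - (-12) y^2 - 4*(10) y + (4*(-12)*(10) - (5)^2)
       = y^3 + (12) y^2 + (-40) y + (-505).
Simplifying: h(y) = y^3 + 12*y^2 - 40*y - 505.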